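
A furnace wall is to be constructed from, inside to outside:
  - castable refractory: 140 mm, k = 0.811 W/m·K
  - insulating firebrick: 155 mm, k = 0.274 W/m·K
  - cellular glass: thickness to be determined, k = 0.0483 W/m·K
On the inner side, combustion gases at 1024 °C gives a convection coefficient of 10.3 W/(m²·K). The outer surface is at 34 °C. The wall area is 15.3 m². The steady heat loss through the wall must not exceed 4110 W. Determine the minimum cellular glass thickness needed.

L ≈ 138 mm

Using the resistance-network approach (series):
R_inner film = 1/(h_i·A) = 1/(10.3×15.3) = 0.006346 K/W
R_castable refractory = L/(kA) = 0.14/(0.811×15.3) = 0.01128 K/W
R_insulating firebrick = L/(kA) = 0.155/(0.274×15.3) = 0.03697 K/W
Sum of the known resistances R_other = 0.0546 K/W
Required total resistance R_tot = ΔT/Q_allow = 990/4110 = 0.2409 K/W
R_cellular glass = R_tot − R_other = 0.1863 K/W
L = R·k·A = 0.1863×0.0483×15.3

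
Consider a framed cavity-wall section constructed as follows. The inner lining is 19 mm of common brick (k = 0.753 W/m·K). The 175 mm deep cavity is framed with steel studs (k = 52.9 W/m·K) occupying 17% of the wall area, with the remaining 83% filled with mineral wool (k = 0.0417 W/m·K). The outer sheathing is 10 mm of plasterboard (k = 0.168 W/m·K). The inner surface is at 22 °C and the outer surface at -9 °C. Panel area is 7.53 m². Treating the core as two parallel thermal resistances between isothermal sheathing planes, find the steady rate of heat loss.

Q ≈ 2240 W

Sheathing layers in series; stud and cavity paths in parallel between them.
R_inner = 0.019/(0.753×7.53) = 0.003351 K/W
R_stud  = 0.175/(52.9×0.17×7.53) = 0.002584 K/W
R_cav   = 0.175/(0.0417×0.83×7.53) = 0.6715 K/W
1/R_core = 1/R_stud + 1/R_cav → R_core = 0.002574 K/W
R_outer = 0.01/(0.168×7.53) = 0.007905 K/W
R_total = 0.01383 K/W
Q = ΔT/R_total = 31/0.01383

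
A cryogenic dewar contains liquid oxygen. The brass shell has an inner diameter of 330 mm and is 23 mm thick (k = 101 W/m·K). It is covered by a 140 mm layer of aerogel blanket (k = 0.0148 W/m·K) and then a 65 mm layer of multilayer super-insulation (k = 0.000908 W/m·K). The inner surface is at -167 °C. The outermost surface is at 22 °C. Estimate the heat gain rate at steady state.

Q ≈ 3.35 W

Radial (spherical) resistances in series:
R_brass shell = (1/0.165 − 1/0.188)/(4π×101) = 5.842×10^-4 K/W
R_aerogel blanket = (1/0.188 − 1/0.328)/(4π×0.0148) = 12.21 K/W
R_multilayer super-insulation = (1/0.328 − 1/0.393)/(4π×0.000908) = 44.19 K/W
R_total = 56.4 K/W
Q = ΔT/R_total = 189/56.4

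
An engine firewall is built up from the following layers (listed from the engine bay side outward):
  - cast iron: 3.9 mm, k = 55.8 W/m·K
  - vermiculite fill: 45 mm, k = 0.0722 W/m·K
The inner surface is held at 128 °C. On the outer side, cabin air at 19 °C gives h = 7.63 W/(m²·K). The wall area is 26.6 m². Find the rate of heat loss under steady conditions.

Using the resistance-network approach (series):
R_cast iron = L/(kA) = 0.0039/(55.8×26.6) = 2.628×10^-6 K/W
R_vermiculite fill = L/(kA) = 0.045/(0.0722×26.6) = 0.02343 K/W
R_outer film = 1/(h_o·A) = 1/(7.63×26.6) = 0.004927 K/W
R_total = 0.02836 K/W
Q = ΔT / R_total = 109 / 0.02836

Q ≈ 3840 W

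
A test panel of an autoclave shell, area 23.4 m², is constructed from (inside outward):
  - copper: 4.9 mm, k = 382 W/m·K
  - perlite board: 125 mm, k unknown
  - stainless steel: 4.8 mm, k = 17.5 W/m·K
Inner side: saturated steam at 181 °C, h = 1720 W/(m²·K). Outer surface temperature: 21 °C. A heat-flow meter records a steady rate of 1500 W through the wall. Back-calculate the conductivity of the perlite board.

k ≈ 0.0501 W/(m·K)

Thermal resistances in series:
R_inner film = 1/(h_i·A) = 1/(1720×23.4) = 2.485×10^-5 K/W
R_copper = L/(kA) = 0.0049/(382×23.4) = 5.482×10^-7 K/W
R_stainless steel = L/(kA) = 0.0048/(17.5×23.4) = 1.172×10^-5 K/W
Sum of known resistances R_other = 3.712×10^-5 K/W
Total R = ΔT/Q = 160/1500 = 0.1067 K/W
R_perlite board = R_total − R_other = 0.1066 K/W
k = L/(R·A) = 0.125/(0.1066×23.4)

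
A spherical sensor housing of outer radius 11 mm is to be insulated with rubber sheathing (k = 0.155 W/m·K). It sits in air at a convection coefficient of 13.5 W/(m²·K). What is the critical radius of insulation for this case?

For a sphere r_cr = 2k/h = 2×0.155/13.5
r_cr = 23 mm; since the bare radius (11 mm) is below r_cr, adding a thin layer of insulation will *increase* heat loss.

r_cr ≈ 23 mm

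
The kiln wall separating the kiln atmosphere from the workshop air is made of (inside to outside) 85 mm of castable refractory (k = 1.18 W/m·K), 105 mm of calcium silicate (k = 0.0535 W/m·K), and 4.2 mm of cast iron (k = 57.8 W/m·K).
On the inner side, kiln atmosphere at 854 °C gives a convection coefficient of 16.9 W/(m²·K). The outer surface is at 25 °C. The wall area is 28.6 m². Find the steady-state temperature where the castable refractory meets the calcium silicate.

Using the resistance-network approach (series):
R_inner film = 1/(h_i·A) = 1/(16.9×28.6) = 0.002069 K/W
R_castable refractory = L/(kA) = 0.085/(1.18×28.6) = 0.002519 K/W
R_calcium silicate = L/(kA) = 0.105/(0.0535×28.6) = 0.06862 K/W
R_cast iron = L/(kA) = 0.0042/(57.8×28.6) = 2.541×10^-6 K/W
R_total = 0.07321 K/W;  Q = ΔT/R_total = 829/0.07321 = 11320 W
T_interface = T_inner − Q·ΣR(inner→interface) = 854 − 11300×0.004588

T ≈ 802 °C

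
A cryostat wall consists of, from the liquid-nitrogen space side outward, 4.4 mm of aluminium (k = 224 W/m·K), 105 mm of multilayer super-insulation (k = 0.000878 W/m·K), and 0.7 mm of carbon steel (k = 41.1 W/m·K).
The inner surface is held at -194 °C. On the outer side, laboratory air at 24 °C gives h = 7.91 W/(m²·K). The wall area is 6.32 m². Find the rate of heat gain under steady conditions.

Model the wall as resistances in series:
R_aluminium = L/(kA) = 0.0044/(224×6.32) = 3.108×10^-6 K/W
R_multilayer super-insulation = L/(kA) = 0.105/(0.000878×6.32) = 18.92 K/W
R_carbon steel = L/(kA) = 0.0007/(41.1×6.32) = 2.695×10^-6 K/W
R_outer film = 1/(h_o·A) = 1/(7.91×6.32) = 0.02 K/W
R_total = 18.94 K/W
Q = ΔT / R_total = 218 / 18.94

Q ≈ 11.5 W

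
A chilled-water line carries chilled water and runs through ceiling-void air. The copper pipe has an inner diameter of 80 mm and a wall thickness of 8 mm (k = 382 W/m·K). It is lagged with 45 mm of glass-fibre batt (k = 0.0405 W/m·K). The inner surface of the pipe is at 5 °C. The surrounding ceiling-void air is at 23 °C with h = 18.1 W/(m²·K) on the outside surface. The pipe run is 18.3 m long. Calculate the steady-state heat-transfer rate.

Q ≈ 122 W

Cylindrical conduction, so R = ln(r₂/r₁)/(2πkL) per layer, in series:
R_copper pipe wall = ln(48/40)/(2π×382×18.3) = 4.151×10^-6 K/W
R_glass-fibre batt = ln(93/48)/(2π×0.0405×18.3) = 0.142 K/W
R_outer film = 1/(h_o·2πr_oL) = 1/(18.1×2π×0.093×18.3) = 0.005167 K/W
R_total = 0.1472 K/W
Q = ΔT/R_total = 18/0.1472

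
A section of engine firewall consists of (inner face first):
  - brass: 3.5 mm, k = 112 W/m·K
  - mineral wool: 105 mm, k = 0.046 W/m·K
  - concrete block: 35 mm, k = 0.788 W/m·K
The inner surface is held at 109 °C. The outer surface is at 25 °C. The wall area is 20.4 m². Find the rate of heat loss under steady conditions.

Series thermal resistances:
R_brass = L/(kA) = 0.0035/(112×20.4) = 1.532×10^-6 K/W
R_mineral wool = L/(kA) = 0.105/(0.046×20.4) = 0.1119 K/W
R_concrete block = L/(kA) = 0.035/(0.788×20.4) = 0.002177 K/W
R_total = 0.1141 K/W
Q = ΔT / R_total = 84 / 0.1141

Q ≈ 736 W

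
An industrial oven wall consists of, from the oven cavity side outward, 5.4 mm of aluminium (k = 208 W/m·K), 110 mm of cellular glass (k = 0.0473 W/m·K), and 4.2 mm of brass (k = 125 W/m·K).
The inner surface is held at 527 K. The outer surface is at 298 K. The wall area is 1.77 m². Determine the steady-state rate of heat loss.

Q ≈ 174 W

Model the wall as resistances in series:
R_aluminium = L/(kA) = 0.0054/(208×1.77) = 1.467×10^-5 K/W
R_cellular glass = L/(kA) = 0.11/(0.0473×1.77) = 1.314 K/W
R_brass = L/(kA) = 0.0042/(125×1.77) = 1.898×10^-5 K/W
R_total = 1.314 K/W
Q = ΔT / R_total = 229 / 1.314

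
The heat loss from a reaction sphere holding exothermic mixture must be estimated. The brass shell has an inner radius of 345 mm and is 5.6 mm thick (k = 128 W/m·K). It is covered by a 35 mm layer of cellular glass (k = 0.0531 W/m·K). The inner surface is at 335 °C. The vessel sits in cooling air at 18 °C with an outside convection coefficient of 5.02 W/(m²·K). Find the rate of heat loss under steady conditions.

Q ≈ 641 W

Radial (spherical) resistances in series:
R_brass shell = (1/0.345 − 1/0.3506)/(4π×128) = 2.878×10^-5 K/W
R_cellular glass = (1/0.3506 − 1/0.3856)/(4π×0.0531) = 0.388 K/W
R_outer film = 1/(h·4πr_o²) = 1/(5.02×4π×0.3856²) = 0.1066 K/W
R_total = 0.4946 K/W
Q = ΔT/R_total = 317/0.4946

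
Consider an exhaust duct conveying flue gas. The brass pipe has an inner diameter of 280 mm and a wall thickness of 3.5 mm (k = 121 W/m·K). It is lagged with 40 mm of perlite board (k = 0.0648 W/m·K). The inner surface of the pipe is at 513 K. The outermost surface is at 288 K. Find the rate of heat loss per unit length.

q′ ≈ 373 W/m

Cylindrical conduction, so R = ln(r₂/r₁)/(2πkL) per layer, in series:
R_brass pipe wall = ln(143.5/140)/(2π×121×1) = 3.248×10^-5 K/W
R_perlite board = ln(183.5/143.5)/(2π×0.0648×1) = 0.6039 K/W
R_total = 0.6039 K/W
Q = ΔT/R_total = 225/0.6039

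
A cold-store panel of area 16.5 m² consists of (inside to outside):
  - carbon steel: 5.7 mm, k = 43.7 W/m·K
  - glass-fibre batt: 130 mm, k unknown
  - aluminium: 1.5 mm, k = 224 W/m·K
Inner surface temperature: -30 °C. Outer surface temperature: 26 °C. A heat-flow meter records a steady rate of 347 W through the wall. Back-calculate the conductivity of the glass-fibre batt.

Thermal resistances in series:
R_carbon steel = L/(kA) = 0.0057/(43.7×16.5) = 7.905×10^-6 K/W
R_aluminium = L/(kA) = 0.0015/(224×16.5) = 4.058×10^-7 K/W
Sum of known resistances R_other = 8.311×10^-6 K/W
Total R = ΔT/Q = 56/347 = 0.1614 K/W
R_glass-fibre batt = R_total − R_other = 0.1614 K/W
k = L/(R·A) = 0.13/(0.1614×16.5)

k ≈ 0.0488 W/(m·K)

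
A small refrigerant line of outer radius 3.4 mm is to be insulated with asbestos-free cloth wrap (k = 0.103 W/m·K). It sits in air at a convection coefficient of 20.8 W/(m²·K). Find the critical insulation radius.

For a cylinder r_cr = k/h = 0.103/20.8
r_cr = 4.95 mm; since the bare radius (3.4 mm) is below r_cr, adding a thin layer of insulation will *increase* heat loss.

r_cr ≈ 4.95 mm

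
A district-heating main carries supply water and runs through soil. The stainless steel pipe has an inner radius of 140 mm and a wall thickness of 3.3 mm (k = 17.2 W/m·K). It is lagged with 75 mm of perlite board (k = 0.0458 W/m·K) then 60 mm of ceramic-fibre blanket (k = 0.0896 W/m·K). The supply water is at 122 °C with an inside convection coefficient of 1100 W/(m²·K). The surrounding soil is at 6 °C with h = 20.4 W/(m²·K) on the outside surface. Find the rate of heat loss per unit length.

For a radial system each layer contributes R = ln(r_out/r_in)/(2πkL); films add R = 1/(hA).
R_inner film = 1/(h_i·2πr₁L) = 1/(1100×2π×0.14×1) = 0.001033 K/W
R_stainless steel pipe wall = ln(143.3/140)/(2π×17.2×1) = 2.156×10^-4 K/W
R_perlite board = ln(218.3/143.3)/(2π×0.0458×1) = 1.463 K/W
R_ceramic-fibre blanket = ln(278.3/218.3)/(2π×0.0896×1) = 0.4313 K/W
R_outer film = 1/(h_o·2πr_oL) = 1/(20.4×2π×0.2783×1) = 0.02803 K/W
R_total = 1.923 K/W
Q = ΔT/R_total = 116/1.923

q′ ≈ 60.3 W/m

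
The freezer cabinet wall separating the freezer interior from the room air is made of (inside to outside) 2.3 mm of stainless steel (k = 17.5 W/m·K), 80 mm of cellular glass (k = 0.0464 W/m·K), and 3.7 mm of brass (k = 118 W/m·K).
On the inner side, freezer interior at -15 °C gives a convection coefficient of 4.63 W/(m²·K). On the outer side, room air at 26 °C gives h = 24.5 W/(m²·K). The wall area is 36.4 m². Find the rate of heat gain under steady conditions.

Q ≈ 753 W

Thermal resistances in series:
R_inner film = 1/(h_i·A) = 1/(4.63×36.4) = 0.005934 K/W
R_stainless steel = L/(kA) = 0.0023/(17.5×36.4) = 3.611×10^-6 K/W
R_cellular glass = L/(kA) = 0.08/(0.0464×36.4) = 0.04737 K/W
R_brass = L/(kA) = 0.0037/(118×36.4) = 8.614×10^-7 K/W
R_outer film = 1/(h_o·A) = 1/(24.5×36.4) = 0.001121 K/W
R_total = 0.05443 K/W
Q = ΔT / R_total = 41 / 0.05443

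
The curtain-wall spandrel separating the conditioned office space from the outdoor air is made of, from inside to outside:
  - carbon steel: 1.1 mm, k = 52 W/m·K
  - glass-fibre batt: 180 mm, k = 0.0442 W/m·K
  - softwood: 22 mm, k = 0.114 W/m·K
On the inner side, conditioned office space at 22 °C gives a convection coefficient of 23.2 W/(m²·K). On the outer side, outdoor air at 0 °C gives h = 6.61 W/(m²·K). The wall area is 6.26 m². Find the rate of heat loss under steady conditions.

Q ≈ 30.9 W

Using the resistance-network approach (series):
R_inner film = 1/(h_i·A) = 1/(23.2×6.26) = 0.006886 K/W
R_carbon steel = L/(kA) = 0.0011/(52×6.26) = 3.379×10^-6 K/W
R_glass-fibre batt = L/(kA) = 0.18/(0.0442×6.26) = 0.6505 K/W
R_softwood = L/(kA) = 0.022/(0.114×6.26) = 0.03083 K/W
R_outer film = 1/(h_o·A) = 1/(6.61×6.26) = 0.02417 K/W
R_total = 0.7124 K/W
Q = ΔT / R_total = 22 / 0.7124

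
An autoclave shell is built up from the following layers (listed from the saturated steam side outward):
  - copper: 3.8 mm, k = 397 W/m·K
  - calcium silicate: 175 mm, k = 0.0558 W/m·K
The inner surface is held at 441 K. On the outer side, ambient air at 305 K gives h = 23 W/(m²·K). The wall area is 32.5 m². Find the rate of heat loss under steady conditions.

Thermal resistances in series:
R_copper = L/(kA) = 0.0038/(397×32.5) = 2.945×10^-7 K/W
R_calcium silicate = L/(kA) = 0.175/(0.0558×32.5) = 0.0965 K/W
R_outer film = 1/(h_o·A) = 1/(23×32.5) = 0.001338 K/W
R_total = 0.09784 K/W
Q = ΔT / R_total = 136 / 0.09784

Q ≈ 1390 W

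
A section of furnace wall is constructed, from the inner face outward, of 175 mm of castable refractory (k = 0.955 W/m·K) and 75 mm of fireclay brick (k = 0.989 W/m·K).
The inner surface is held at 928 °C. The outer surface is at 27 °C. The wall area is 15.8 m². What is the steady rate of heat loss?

Thermal resistances in series:
R_castable refractory = L/(kA) = 0.175/(0.955×15.8) = 0.0116 K/W
R_fireclay brick = L/(kA) = 0.075/(0.989×15.8) = 0.0048 K/W
R_total = 0.0164 K/W
Q = ΔT / R_total = 901 / 0.0164

Q ≈ 54900 W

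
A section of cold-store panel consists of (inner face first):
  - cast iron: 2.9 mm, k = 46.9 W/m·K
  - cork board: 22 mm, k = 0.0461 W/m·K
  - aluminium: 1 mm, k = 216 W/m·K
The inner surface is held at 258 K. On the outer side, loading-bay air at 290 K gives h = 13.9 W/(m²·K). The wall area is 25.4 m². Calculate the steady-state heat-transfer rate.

Q ≈ 1480 W

Thermal resistances in series:
R_cast iron = L/(kA) = 0.0029/(46.9×25.4) = 2.434×10^-6 K/W
R_cork board = L/(kA) = 0.022/(0.0461×25.4) = 0.01879 K/W
R_aluminium = L/(kA) = 0.001/(216×25.4) = 1.823×10^-7 K/W
R_outer film = 1/(h_o·A) = 1/(13.9×25.4) = 0.002832 K/W
R_total = 0.02162 K/W
Q = ΔT / R_total = 32 / 0.02162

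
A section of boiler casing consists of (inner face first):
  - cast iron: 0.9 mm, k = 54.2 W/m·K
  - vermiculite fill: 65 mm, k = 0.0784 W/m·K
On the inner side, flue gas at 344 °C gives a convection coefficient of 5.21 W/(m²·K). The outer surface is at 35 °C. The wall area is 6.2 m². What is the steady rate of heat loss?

Q ≈ 1880 W

Model the wall as resistances in series:
R_inner film = 1/(h_i·A) = 1/(5.21×6.2) = 0.03096 K/W
R_cast iron = L/(kA) = 0.0009/(54.2×6.2) = 2.678×10^-6 K/W
R_vermiculite fill = L/(kA) = 0.065/(0.0784×6.2) = 0.1337 K/W
R_total = 0.1647 K/W
Q = ΔT / R_total = 309 / 0.1647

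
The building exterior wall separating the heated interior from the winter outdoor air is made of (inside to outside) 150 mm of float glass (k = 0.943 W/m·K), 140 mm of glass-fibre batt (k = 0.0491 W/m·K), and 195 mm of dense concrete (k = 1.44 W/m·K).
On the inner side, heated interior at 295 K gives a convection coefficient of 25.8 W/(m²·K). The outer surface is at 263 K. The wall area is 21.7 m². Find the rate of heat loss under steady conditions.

Treating each layer as a thermal resistance in series:
R_inner film = 1/(h_i·A) = 1/(25.8×21.7) = 0.001786 K/W
R_float glass = L/(kA) = 0.15/(0.943×21.7) = 0.00733 K/W
R_glass-fibre batt = L/(kA) = 0.14/(0.0491×21.7) = 0.1314 K/W
R_dense concrete = L/(kA) = 0.195/(1.44×21.7) = 0.00624 K/W
R_total = 0.1468 K/W
Q = ΔT / R_total = 32 / 0.1468

Q ≈ 218 W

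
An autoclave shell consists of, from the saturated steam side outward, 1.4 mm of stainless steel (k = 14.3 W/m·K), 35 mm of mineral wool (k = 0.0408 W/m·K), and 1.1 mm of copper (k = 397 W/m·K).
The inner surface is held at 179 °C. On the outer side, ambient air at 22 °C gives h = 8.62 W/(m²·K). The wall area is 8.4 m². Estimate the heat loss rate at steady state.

Q ≈ 1350 W

Thermal resistances in series:
R_stainless steel = L/(kA) = 0.0014/(14.3×8.4) = 1.166×10^-5 K/W
R_mineral wool = L/(kA) = 0.035/(0.0408×8.4) = 0.1021 K/W
R_copper = L/(kA) = 0.0011/(397×8.4) = 3.299×10^-7 K/W
R_outer film = 1/(h_o·A) = 1/(8.62×8.4) = 0.01381 K/W
R_total = 0.1159 K/W
Q = ΔT / R_total = 157 / 0.1159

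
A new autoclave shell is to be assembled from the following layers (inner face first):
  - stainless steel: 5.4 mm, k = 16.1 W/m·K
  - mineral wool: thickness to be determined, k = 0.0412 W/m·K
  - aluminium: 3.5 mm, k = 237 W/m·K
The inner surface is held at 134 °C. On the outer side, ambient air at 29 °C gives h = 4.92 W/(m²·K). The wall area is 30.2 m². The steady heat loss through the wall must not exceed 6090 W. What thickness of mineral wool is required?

L ≈ 13.1 mm

Using the resistance-network approach (series):
R_stainless steel = L/(kA) = 0.0054/(16.1×30.2) = 1.111×10^-5 K/W
R_aluminium = L/(kA) = 0.0035/(237×30.2) = 4.89×10^-7 K/W
R_outer film = 1/(h_o·A) = 1/(4.92×30.2) = 0.00673 K/W
Sum of the known resistances R_other = 0.006742 K/W
Required total resistance R_tot = ΔT/Q_allow = 105/6090 = 0.01724 K/W
R_mineral wool = R_tot − R_other = 0.0105 K/W
L = R·k·A = 0.0105×0.0412×30.2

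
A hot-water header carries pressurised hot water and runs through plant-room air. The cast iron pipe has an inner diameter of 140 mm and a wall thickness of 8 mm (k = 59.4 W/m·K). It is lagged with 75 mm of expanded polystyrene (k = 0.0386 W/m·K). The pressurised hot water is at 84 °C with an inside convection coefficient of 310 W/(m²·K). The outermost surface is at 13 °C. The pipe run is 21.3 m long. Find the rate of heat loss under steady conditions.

Treating each annulus and film as a series resistance:
R_inner film = 1/(h_i·2πr₁L) = 1/(310×2π×0.07×21.3) = 3.443×10^-4 K/W
R_cast iron pipe wall = ln(78/70)/(2π×59.4×21.3) = 1.361×10^-5 K/W
R_expanded polystyrene = ln(153/78)/(2π×0.0386×21.3) = 0.1304 K/W
R_total = 0.1308 K/W
Q = ΔT/R_total = 71/0.1308

Q ≈ 543 W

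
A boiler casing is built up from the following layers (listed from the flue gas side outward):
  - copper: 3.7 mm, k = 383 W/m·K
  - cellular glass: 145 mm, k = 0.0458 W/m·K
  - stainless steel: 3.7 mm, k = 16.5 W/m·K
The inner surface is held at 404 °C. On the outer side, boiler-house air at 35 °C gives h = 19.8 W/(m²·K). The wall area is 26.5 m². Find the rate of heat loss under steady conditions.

Q ≈ 3040 W

Thermal resistances in series:
R_copper = L/(kA) = 0.0037/(383×26.5) = 3.645×10^-7 K/W
R_cellular glass = L/(kA) = 0.145/(0.0458×26.5) = 0.1195 K/W
R_stainless steel = L/(kA) = 0.0037/(16.5×26.5) = 8.462×10^-6 K/W
R_outer film = 1/(h_o·A) = 1/(19.8×26.5) = 0.001906 K/W
R_total = 0.1214 K/W
Q = ΔT / R_total = 369 / 0.1214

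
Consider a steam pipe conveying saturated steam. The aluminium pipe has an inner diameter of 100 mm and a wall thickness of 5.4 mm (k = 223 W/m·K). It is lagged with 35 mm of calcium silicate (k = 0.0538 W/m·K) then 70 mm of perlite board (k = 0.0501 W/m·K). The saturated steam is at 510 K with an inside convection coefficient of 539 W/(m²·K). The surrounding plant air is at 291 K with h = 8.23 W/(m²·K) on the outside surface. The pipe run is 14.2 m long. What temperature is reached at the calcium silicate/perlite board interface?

Per-layer cylindrical resistances, series-summed:
R_inner film = 1/(h_i·2πr₁L) = 1/(539×2π×0.05×14.2) = 4.159×10^-4 K/W
R_aluminium pipe wall = ln(55.4/50)/(2π×223×14.2) = 5.155×10^-6 K/W
R_calcium silicate = ln(90.4/55.4)/(2π×0.0538×14.2) = 0.102 K/W
R_perlite board = ln(160.4/90.4)/(2π×0.0501×14.2) = 0.1283 K/W
R_outer film = 1/(h_o·2πr_oL) = 1/(8.23×2π×0.1604×14.2) = 0.00849 K/W
R_total = 0.2392 K/W
Q = ΔT/R_total = 219/0.2392
Q = 916 W
T_interface = T_inner − Q·ΣR(inner→interface) = 510 − 916×0.1024

T ≈ 416 K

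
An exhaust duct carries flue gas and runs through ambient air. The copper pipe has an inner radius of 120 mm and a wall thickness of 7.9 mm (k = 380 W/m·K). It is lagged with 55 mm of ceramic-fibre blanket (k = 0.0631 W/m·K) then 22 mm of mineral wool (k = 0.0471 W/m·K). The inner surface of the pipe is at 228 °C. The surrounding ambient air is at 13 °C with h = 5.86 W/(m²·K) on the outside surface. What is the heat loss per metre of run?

q′ ≈ 152 W/m

Radial resistances (cylindrical: R_cond = ln(r_o/r_i)/(2πkL), R_conv = 1/(h·2πrL)):
R_copper pipe wall = ln(127.9/120)/(2π×380×1) = 2.67×10^-5 K/W
R_ceramic-fibre blanket = ln(182.9/127.9)/(2π×0.0631×1) = 0.9022 K/W
R_mineral wool = ln(204.9/182.9)/(2π×0.0471×1) = 0.3838 K/W
R_outer film = 1/(h_o·2πr_oL) = 1/(5.86×2π×0.2049×1) = 0.1326 K/W
R_total = 1.419 K/W
Q = ΔT/R_total = 215/1.419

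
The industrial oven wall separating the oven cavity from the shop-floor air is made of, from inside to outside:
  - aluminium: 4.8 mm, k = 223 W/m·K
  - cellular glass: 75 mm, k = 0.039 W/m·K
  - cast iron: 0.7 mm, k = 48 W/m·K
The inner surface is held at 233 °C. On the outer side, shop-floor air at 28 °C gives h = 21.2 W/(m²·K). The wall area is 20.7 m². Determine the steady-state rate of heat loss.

Series thermal resistances:
R_aluminium = L/(kA) = 0.0048/(223×20.7) = 1.04×10^-6 K/W
R_cellular glass = L/(kA) = 0.075/(0.039×20.7) = 0.0929 K/W
R_cast iron = L/(kA) = 0.0007/(48×20.7) = 7.045×10^-7 K/W
R_outer film = 1/(h_o·A) = 1/(21.2×20.7) = 0.002279 K/W
R_total = 0.09518 K/W
Q = ΔT / R_total = 205 / 0.09518

Q ≈ 2150 W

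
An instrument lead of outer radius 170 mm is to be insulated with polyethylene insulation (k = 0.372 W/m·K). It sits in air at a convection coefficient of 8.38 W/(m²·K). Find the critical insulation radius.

r_cr ≈ 44.4 mm

For a cylinder r_cr = k/h = 0.372/8.38
r_cr = 44.4 mm; since the bare radius (170 mm) is above r_cr, any added insulation will reduce heat loss.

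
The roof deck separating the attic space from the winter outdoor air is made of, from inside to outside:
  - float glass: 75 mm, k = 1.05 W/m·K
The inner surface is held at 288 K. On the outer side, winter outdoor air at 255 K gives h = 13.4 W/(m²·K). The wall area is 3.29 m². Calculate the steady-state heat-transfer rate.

Thermal resistances in series:
R_float glass = L/(kA) = 0.075/(1.05×3.29) = 0.02171 K/W
R_outer film = 1/(h_o·A) = 1/(13.4×3.29) = 0.02268 K/W
R_total = 0.04439 K/W
Q = ΔT / R_total = 33 / 0.04439

Q ≈ 743 W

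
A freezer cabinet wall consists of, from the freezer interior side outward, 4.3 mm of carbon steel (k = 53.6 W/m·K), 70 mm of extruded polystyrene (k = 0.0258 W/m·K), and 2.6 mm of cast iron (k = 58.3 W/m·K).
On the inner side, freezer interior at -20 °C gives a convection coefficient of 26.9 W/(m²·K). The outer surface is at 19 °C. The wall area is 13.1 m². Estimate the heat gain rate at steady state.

Treating each layer as a thermal resistance in series:
R_inner film = 1/(h_i·A) = 1/(26.9×13.1) = 0.002838 K/W
R_carbon steel = L/(kA) = 0.0043/(53.6×13.1) = 6.124×10^-6 K/W
R_extruded polystyrene = L/(kA) = 0.07/(0.0258×13.1) = 0.2071 K/W
R_cast iron = L/(kA) = 0.0026/(58.3×13.1) = 3.404×10^-6 K/W
R_total = 0.21 K/W
Q = ΔT / R_total = 39 / 0.21

Q ≈ 186 W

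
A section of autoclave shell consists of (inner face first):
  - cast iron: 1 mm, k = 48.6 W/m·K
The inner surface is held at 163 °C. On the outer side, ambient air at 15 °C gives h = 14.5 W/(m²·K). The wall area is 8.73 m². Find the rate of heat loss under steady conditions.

Series thermal resistances:
R_cast iron = L/(kA) = 0.001/(48.6×8.73) = 2.357×10^-6 K/W
R_outer film = 1/(h_o·A) = 1/(14.5×8.73) = 0.0079 K/W
R_total = 0.007902 K/W
Q = ΔT / R_total = 148 / 0.007902

Q ≈ 18700 W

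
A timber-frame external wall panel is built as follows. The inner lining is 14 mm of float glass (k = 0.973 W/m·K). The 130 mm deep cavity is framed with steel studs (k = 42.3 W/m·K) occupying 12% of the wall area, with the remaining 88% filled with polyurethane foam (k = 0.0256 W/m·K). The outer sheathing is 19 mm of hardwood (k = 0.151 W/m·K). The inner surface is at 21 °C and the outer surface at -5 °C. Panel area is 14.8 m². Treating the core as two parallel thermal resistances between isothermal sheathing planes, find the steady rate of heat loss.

Sheathing layers in series; stud and cavity paths in parallel between them.
R_inner = 0.014/(0.973×14.8) = 9.722×10^-4 K/W
R_stud  = 0.13/(42.3×0.12×14.8) = 0.00173 K/W
R_cav   = 0.13/(0.0256×0.88×14.8) = 0.3899 K/W
1/R_core = 1/R_stud + 1/R_cav → R_core = 0.001723 K/W
R_outer = 0.019/(0.151×14.8) = 0.008502 K/W
R_total = 0.0112 K/W
Q = ΔT/R_total = 26/0.0112

Q ≈ 2320 W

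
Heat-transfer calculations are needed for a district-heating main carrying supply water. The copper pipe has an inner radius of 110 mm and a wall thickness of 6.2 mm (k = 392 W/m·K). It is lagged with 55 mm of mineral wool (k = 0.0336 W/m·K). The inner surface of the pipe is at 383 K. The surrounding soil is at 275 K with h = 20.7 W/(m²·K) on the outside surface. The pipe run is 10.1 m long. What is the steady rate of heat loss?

Q ≈ 580 W

Per-layer cylindrical resistances, series-summed:
R_copper pipe wall = ln(116.2/110)/(2π×392×10.1) = 2.204×10^-6 K/W
R_mineral wool = ln(171.2/116.2)/(2π×0.0336×10.1) = 0.1817 K/W
R_outer film = 1/(h_o·2πr_oL) = 1/(20.7×2π×0.1712×10.1) = 0.004447 K/W
R_total = 0.1862 K/W
Q = ΔT/R_total = 108/0.1862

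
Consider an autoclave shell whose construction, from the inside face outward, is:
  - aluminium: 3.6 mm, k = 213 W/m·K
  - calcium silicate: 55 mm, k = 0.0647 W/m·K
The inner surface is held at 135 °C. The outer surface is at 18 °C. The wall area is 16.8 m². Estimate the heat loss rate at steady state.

Treating each layer as a thermal resistance in series:
R_aluminium = L/(kA) = 0.0036/(213×16.8) = 1.006×10^-6 K/W
R_calcium silicate = L/(kA) = 0.055/(0.0647×16.8) = 0.0506 K/W
R_total = 0.0506 K/W
Q = ΔT / R_total = 117 / 0.0506

Q ≈ 2310 W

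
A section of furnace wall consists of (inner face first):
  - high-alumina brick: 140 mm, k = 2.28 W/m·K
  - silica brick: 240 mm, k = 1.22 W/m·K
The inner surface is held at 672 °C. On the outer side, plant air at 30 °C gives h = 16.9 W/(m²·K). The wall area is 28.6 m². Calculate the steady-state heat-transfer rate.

Q ≈ 57900 W

Series thermal resistances:
R_high-alumina brick = L/(kA) = 0.14/(2.28×28.6) = 0.002147 K/W
R_silica brick = L/(kA) = 0.24/(1.22×28.6) = 0.006878 K/W
R_outer film = 1/(h_o·A) = 1/(16.9×28.6) = 0.002069 K/W
R_total = 0.01109 K/W
Q = ΔT / R_total = 642 / 0.01109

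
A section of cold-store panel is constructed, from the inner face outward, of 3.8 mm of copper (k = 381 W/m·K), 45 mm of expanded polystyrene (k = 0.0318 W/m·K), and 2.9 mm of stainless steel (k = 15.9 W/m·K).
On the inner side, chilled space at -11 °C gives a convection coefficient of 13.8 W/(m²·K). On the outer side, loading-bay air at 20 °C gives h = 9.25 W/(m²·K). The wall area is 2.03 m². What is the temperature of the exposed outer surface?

Using the resistance-network approach (series):
R_inner film = 1/(h_i·A) = 1/(13.8×2.03) = 0.0357 K/W
R_copper = L/(kA) = 0.0038/(381×2.03) = 4.913×10^-6 K/W
R_expanded polystyrene = L/(kA) = 0.045/(0.0318×2.03) = 0.6971 K/W
R_stainless steel = L/(kA) = 0.0029/(15.9×2.03) = 8.985×10^-5 K/W
R_outer film = 1/(h_o·A) = 1/(9.25×2.03) = 0.05326 K/W
R_total = 0.7861 K/W;  Q = ΔT/R_total = 31/0.7861 = 39.43 W
T_interface = T_inner + Q·ΣR(inner→interface) = -11 + 39.4×0.7329

T ≈ 17.9 °C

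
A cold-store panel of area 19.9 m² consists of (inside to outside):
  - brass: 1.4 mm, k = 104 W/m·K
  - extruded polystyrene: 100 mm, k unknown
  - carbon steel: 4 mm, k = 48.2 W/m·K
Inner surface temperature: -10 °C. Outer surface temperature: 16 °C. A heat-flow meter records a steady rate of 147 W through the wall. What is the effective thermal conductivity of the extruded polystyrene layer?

Thermal resistances in series:
R_brass = L/(kA) = 0.0014/(104×19.9) = 6.765×10^-7 K/W
R_carbon steel = L/(kA) = 0.004/(48.2×19.9) = 4.17×10^-6 K/W
Sum of known resistances R_other = 4.847×10^-6 K/W
Total R = ΔT/Q = 26/147 = 0.1769 K/W
R_extruded polystyrene = R_total − R_other = 0.1769 K/W
k = L/(R·A) = 0.1/(0.1769×19.9)

k ≈ 0.0284 W/(m·K)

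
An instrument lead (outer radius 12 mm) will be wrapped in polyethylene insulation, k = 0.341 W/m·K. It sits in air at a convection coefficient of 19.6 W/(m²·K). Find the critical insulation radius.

r_cr ≈ 17.4 mm

For a cylinder r_cr = k/h = 0.341/19.6
r_cr = 17.4 mm; since the bare radius (12 mm) is below r_cr, adding a thin layer of insulation will *increase* heat loss.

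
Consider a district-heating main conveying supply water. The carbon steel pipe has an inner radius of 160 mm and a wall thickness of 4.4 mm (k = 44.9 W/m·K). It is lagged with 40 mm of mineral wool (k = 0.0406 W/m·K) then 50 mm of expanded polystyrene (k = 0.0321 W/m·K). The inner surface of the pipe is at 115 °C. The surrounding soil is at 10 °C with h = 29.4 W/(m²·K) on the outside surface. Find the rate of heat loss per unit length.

Cylindrical conduction, so R = ln(r₂/r₁)/(2πkL) per layer, in series:
R_carbon steel pipe wall = ln(164.4/160)/(2π×44.9×1) = 9.616×10^-5 K/W
R_mineral wool = ln(204.4/164.4)/(2π×0.0406×1) = 0.8537 K/W
R_expanded polystyrene = ln(254.4/204.4)/(2π×0.0321×1) = 1.085 K/W
R_outer film = 1/(h_o·2πr_oL) = 1/(29.4×2π×0.2544×1) = 0.02128 K/W
R_total = 1.96 K/W
Q = ΔT/R_total = 105/1.96

q′ ≈ 53.6 W/m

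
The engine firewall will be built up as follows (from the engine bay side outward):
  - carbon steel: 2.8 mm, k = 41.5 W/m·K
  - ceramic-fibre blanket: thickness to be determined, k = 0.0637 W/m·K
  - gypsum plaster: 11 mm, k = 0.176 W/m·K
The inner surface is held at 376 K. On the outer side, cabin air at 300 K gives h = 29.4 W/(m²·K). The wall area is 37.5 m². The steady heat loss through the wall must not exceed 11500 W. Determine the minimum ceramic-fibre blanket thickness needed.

L ≈ 9.63 mm

Treating each layer as a thermal resistance in series:
R_carbon steel = L/(kA) = 0.0028/(41.5×37.5) = 1.799×10^-6 K/W
R_gypsum plaster = L/(kA) = 0.011/(0.176×37.5) = 0.001667 K/W
R_outer film = 1/(h_o·A) = 1/(29.4×37.5) = 9.07×10^-4 K/W
Sum of the known resistances R_other = 0.002575 K/W
Required total resistance R_tot = ΔT/Q_allow = 76/11500 = 0.006609 K/W
R_ceramic-fibre blanket = R_tot − R_other = 0.004033 K/W
L = R·k·A = 0.004033×0.0637×37.5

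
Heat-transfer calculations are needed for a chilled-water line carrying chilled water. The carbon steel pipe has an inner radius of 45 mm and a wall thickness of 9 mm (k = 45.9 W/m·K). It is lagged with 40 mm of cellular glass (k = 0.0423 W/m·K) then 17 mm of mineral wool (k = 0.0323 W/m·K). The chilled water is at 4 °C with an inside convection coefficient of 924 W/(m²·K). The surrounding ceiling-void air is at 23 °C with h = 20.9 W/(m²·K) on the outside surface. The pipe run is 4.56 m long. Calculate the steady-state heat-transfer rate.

Q ≈ 29.1 W

Cylindrical conduction, so R = ln(r₂/r₁)/(2πkL) per layer, in series:
R_inner film = 1/(h_i·2πr₁L) = 1/(924×2π×0.045×4.56) = 8.394×10^-4 K/W
R_carbon steel pipe wall = ln(54/45)/(2π×45.9×4.56) = 1.386×10^-4 K/W
R_cellular glass = ln(94/54)/(2π×0.0423×4.56) = 0.4574 K/W
R_mineral wool = ln(111/94)/(2π×0.0323×4.56) = 0.1796 K/W
R_outer film = 1/(h_o·2πr_oL) = 1/(20.9×2π×0.111×4.56) = 0.01504 K/W
R_total = 0.653 K/W
Q = ΔT/R_total = 19/0.653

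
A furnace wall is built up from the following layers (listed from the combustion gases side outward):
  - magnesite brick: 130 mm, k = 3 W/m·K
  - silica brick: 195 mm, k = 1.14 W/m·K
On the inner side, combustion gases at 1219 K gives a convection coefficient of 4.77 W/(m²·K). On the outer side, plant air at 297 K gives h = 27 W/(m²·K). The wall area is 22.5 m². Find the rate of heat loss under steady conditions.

Using the resistance-network approach (series):
R_inner film = 1/(h_i·A) = 1/(4.77×22.5) = 0.009317 K/W
R_magnesite brick = L/(kA) = 0.13/(3×22.5) = 0.001926 K/W
R_silica brick = L/(kA) = 0.195/(1.14×22.5) = 0.007602 K/W
R_outer film = 1/(h_o·A) = 1/(27×22.5) = 0.001646 K/W
R_total = 0.02049 K/W
Q = ΔT / R_total = 922 / 0.02049

Q ≈ 45000 W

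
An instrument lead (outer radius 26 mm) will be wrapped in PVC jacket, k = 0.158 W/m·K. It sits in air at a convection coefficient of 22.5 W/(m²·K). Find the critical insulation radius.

For a cylinder r_cr = k/h = 0.158/22.5
r_cr = 7.02 mm; since the bare radius (26 mm) is above r_cr, any added insulation will reduce heat loss.

r_cr ≈ 7.02 mm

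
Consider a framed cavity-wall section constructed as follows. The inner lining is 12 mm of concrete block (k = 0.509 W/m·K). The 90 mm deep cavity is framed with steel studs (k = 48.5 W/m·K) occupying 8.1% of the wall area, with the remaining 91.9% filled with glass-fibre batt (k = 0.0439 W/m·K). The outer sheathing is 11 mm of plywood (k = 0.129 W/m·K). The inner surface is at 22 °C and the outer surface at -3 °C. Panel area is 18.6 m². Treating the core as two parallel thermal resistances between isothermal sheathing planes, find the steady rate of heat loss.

Sheathing layers in series; stud and cavity paths in parallel between them.
R_inner = 0.012/(0.509×18.6) = 0.001268 K/W
R_stud  = 0.09/(48.5×0.081×18.6) = 0.001232 K/W
R_cav   = 0.09/(0.0439×0.919×18.6) = 0.1199 K/W
1/R_core = 1/R_stud + 1/R_cav → R_core = 0.001219 K/W
R_outer = 0.011/(0.129×18.6) = 0.004584 K/W
R_total = 0.007071 K/W
Q = ΔT/R_total = 25/0.007071

Q ≈ 3540 W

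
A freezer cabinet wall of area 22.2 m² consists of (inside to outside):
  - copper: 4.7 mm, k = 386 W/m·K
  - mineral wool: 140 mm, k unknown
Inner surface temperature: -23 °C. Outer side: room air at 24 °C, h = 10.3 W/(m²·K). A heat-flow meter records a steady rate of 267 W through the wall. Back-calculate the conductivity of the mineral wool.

Treating each layer as a thermal resistance in series:
R_copper = L/(kA) = 0.0047/(386×22.2) = 5.485×10^-7 K/W
R_outer film = 1/(h_o·A) = 1/(10.3×22.2) = 0.004373 K/W
Sum of known resistances R_other = 0.004374 K/W
Total R = ΔT/Q = 47/267 = 0.176 K/W
R_mineral wool = R_total − R_other = 0.1717 K/W
k = L/(R·A) = 0.14/(0.1717×22.2)

k ≈ 0.0367 W/(m·K)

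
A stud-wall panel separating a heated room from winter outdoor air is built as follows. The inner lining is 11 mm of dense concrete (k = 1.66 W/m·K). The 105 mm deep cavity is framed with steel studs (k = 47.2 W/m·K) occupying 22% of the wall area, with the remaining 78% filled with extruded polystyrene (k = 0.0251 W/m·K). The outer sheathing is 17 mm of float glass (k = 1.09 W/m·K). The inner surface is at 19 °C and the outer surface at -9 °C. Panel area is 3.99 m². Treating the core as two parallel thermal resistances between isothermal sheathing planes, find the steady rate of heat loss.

Q ≈ 3460 W

Sheathing layers in series; stud and cavity paths in parallel between them.
R_inner = 0.011/(1.66×3.99) = 0.001661 K/W
R_stud  = 0.105/(47.2×0.22×3.99) = 0.002534 K/W
R_cav   = 0.105/(0.0251×0.78×3.99) = 1.344 K/W
1/R_core = 1/R_stud + 1/R_cav → R_core = 0.002529 K/W
R_outer = 0.017/(1.09×3.99) = 0.003909 K/W
R_total = 0.008099 K/W
Q = ΔT/R_total = 28/0.008099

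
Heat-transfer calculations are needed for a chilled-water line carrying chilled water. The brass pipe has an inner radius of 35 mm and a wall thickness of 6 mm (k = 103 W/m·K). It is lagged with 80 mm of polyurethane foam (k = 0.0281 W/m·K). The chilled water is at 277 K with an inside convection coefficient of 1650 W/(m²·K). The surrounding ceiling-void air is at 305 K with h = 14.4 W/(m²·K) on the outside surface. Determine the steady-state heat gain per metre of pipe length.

Cylindrical conduction, so R = ln(r₂/r₁)/(2πkL) per layer, in series:
R_inner film = 1/(h_i·2πr₁L) = 1/(1650×2π×0.035×1) = 0.002756 K/W
R_brass pipe wall = ln(41/35)/(2π×103×1) = 2.445×10^-4 K/W
R_polyurethane foam = ln(121/41)/(2π×0.0281×1) = 6.13 K/W
R_outer film = 1/(h_o·2πr_oL) = 1/(14.4×2π×0.121×1) = 0.09134 K/W
R_total = 6.224 K/W
Q = ΔT/R_total = 28/6.224

q′ ≈ 4.5 W/m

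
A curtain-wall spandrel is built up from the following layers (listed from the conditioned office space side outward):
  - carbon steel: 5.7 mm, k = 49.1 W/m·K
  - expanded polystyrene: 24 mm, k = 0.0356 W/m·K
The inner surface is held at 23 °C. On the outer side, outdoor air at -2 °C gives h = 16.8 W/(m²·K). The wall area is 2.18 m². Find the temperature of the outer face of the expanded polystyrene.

T ≈ 0.0279 °C

Series thermal resistances:
R_carbon steel = L/(kA) = 0.0057/(49.1×2.18) = 5.325×10^-5 K/W
R_expanded polystyrene = L/(kA) = 0.024/(0.0356×2.18) = 0.3092 K/W
R_outer film = 1/(h_o·A) = 1/(16.8×2.18) = 0.0273 K/W
R_total = 0.3366 K/W;  Q = ΔT/R_total = 25/0.3366 = 74.27 W
T_interface = T_inner − Q·ΣR(inner→interface) = 23 − 74.3×0.3093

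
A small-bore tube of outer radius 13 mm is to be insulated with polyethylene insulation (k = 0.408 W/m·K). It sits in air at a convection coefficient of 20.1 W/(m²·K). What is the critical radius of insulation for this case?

r_cr ≈ 20.3 mm

For a cylinder r_cr = k/h = 0.408/20.1
r_cr = 20.3 mm; since the bare radius (13 mm) is below r_cr, adding a thin layer of insulation will *increase* heat loss.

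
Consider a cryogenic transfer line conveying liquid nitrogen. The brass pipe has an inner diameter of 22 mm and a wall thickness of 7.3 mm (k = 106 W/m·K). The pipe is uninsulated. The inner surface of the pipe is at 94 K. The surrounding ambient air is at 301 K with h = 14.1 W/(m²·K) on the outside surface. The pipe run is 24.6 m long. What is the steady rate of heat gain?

Q ≈ 8250 W

Radial resistances (cylindrical: R_cond = ln(r_o/r_i)/(2πkL), R_conv = 1/(h·2πrL)):
R_brass pipe wall = ln(18.3/11)/(2π×106×24.6) = 3.107×10^-5 K/W
R_outer film = 1/(h_o·2πr_oL) = 1/(14.1×2π×0.0183×24.6) = 0.02507 K/W
R_total = 0.0251 K/W
Q = ΔT/R_total = 207/0.0251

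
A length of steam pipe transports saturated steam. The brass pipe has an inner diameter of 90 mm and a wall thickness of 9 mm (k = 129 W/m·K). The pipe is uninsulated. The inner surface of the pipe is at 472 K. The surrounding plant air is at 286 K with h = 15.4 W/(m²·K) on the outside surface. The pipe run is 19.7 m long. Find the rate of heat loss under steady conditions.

Q ≈ 19100 W

Treating each annulus and film as a series resistance:
R_brass pipe wall = ln(54/45)/(2π×129×19.7) = 1.142×10^-5 K/W
R_outer film = 1/(h_o·2πr_oL) = 1/(15.4×2π×0.054×19.7) = 0.009715 K/W
R_total = 0.009726 K/W
Q = ΔT/R_total = 186/0.009726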